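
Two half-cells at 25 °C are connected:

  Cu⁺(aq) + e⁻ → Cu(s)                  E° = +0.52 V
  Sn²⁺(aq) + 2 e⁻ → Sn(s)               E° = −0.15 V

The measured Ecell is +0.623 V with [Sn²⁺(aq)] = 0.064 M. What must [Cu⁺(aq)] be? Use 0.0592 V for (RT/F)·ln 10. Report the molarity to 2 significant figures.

Cu⁺/Cu is the cathode (higher E°); E°cell = +0.52 − (−0.15) = +0.67 V with n = 2.
Since E = E° − (0.0592/n)·log Q, log Q = n(E° − E)/0.0592 = 1.588.
The balanced reaction is 2 Cu⁺(aq) + Sn(s) → 2 Cu(s) + Sn²⁺(aq), so Q = [Sn²⁺(aq)] / [Cu⁺(aq)]^2.
Solving for the unknown gives log [Cu⁺(aq)] = −1.391, so [Cu⁺(aq)] ≈ 0.041 M.

0.041 M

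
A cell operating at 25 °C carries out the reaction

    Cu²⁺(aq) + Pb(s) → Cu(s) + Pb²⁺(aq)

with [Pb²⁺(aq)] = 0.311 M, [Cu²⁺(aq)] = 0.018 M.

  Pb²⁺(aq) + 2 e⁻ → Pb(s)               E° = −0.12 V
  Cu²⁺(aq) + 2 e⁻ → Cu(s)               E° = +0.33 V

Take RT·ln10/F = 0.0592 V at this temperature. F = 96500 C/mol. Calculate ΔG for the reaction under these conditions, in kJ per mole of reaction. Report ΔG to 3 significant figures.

The standard cell potential is +0.33 − (−0.12) = +0.45 V, with n = 2 electrons in the balanced equation.
Here Q = [Pb²⁺(aq)] / [Cu²⁺(aq)] = 17.3 (log Q = 1.237), giving E = +0.45 − (0.0592/2)·(1.237) = +0.4134 V.
Finally ΔG = −nFE = −(2)(96500 C/mol)(+0.4134 V) = −79.8 kJ/mol.

−79.8 kJ/mol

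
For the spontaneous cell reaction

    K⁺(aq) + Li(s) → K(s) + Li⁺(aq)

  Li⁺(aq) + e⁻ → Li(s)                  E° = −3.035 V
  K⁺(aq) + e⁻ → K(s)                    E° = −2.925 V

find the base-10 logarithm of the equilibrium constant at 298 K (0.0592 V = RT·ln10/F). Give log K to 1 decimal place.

log K = 1.9

The K⁺/K couple is reduced (cathode); E°cell = −2.925 − (−3.035) = +0.110 V with n = 1.
At equilibrium E = 0, so log K = nE°cell / 0.0592 = (1)(+0.110) / 0.0592 = 1.9.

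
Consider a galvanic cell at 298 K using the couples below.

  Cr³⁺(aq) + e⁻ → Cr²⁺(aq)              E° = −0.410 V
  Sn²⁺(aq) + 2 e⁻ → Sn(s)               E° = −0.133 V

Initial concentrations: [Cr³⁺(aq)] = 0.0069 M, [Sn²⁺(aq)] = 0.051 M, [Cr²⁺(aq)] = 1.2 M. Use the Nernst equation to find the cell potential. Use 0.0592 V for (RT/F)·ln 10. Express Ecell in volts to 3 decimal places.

+0.371 V

Since E°(Sn²⁺/Sn) > E°(Cr³⁺/Cr²⁺), Sn²⁺/Sn serves as the cathode.
E°cell = E°cat − E°an = −0.133 − (−0.410) = +0.277 V; n = 2.
The balanced reaction is Sn²⁺(aq) + 2 Cr²⁺(aq) → Sn(s) + 2 Cr³⁺(aq), so Q = [Cr³⁺(aq)]^2 / ([Sn²⁺(aq)]·[Cr²⁺(aq)]^2) = 0.000648 and log Q = −3.188.
By the Nernst equation, E = +0.277 − (0.0592/2)·(−3.188) = +0.371 V.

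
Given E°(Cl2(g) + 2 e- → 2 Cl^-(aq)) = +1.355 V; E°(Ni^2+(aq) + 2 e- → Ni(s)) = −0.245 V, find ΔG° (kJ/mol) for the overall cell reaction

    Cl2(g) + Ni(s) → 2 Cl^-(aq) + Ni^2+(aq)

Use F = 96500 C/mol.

In the reaction as written Cl2(g) is reduced, so the Cl₂/Cl⁻ couple is the cathode and Ni²⁺/Ni is the anode.
E°cell = +1.355 − (−0.245) = +1.600 V; balancing electrons gives n = 2.
ΔG° = −nFE°cell = −(2)(96500)(+1.600) J/mol = −309 kJ/mol.

−309 kJ/mol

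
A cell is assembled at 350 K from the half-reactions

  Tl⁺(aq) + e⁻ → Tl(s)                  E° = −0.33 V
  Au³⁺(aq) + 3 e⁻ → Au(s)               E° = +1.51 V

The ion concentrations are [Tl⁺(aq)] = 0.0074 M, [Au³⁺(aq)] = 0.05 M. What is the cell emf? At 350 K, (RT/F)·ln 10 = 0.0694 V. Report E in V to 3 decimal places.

Au³⁺/Au is reduced (cathode, E° = +1.51 V) and Tl⁺/Tl is oxidized (anode).
E°cell = E°cat − E°an = +1.51 − (−0.33) = +1.84 V; n = 3.
The balanced reaction is Au³⁺(aq) + 3 Tl(s) → Au(s) + 3 Tl⁺(aq), so Q = [Tl⁺(aq)]^3 / [Au³⁺(aq)] = 8.1×10^−6 and log Q = −5.091.
Applying E = E° − (RT ln10/nF)·log Q gives +1.84 − (0.0694/3)(−5.091) = +1.958 V.

+1.958 V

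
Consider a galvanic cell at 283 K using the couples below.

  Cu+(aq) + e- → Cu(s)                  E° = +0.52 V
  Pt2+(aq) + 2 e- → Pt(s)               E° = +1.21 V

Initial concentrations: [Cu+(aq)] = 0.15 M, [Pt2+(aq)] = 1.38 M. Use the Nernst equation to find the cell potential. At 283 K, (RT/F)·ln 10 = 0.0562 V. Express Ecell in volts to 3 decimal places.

+0.740 V

Pt²⁺/Pt is reduced (cathode, E° = +1.21 V) and Cu⁺/Cu is oxidized (anode).
The standard potential is +1.21 − (+0.52) = +0.69 V and the balanced reaction transfers n = 2 electrons.
Balancing gives Pt2+(aq) + 2 Cu(s) → Pt(s) + 2 Cu+(aq); hence Q = [Cu+(aq)]^2 / [Pt2+(aq)] = 0.0163 (log Q = −1.788).
E = E° − (0.0562/n)·log Q = +0.69 − (0.0562/2)(−1.788) = +0.740 V.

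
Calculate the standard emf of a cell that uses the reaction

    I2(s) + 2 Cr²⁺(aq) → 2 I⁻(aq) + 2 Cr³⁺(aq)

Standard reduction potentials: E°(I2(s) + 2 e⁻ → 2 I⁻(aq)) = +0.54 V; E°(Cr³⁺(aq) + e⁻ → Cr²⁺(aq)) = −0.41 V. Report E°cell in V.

+0.95 V

In the reaction as written, I2(s) is reduced (cathode) and Cr³⁺(aq) is produced by oxidation at the anode.
E°cell = E°(cathode) − E°(anode) = +0.54 − (−0.41) = +0.95 V.
The positive value indicates the reaction is spontaneous as written.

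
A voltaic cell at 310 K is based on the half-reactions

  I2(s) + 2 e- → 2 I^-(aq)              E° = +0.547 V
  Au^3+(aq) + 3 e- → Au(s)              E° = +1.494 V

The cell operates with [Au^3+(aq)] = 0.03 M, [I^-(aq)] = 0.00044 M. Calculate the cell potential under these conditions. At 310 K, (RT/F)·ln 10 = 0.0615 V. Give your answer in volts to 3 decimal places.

+0.709 V

Since E°(Au³⁺/Au) > E°(I₂/I⁻), Au³⁺/Au serves as the cathode.
E°cell = E°cat − E°an = +1.494 − (+0.547) = +0.947 V; n = 6.
The balanced reaction is 2 Au^3+(aq) + 6 I^-(aq) → 2 Au(s) + 3 I2(s), so Q = 1 / ([Au^3+(aq)]^2·[I^-(aq)]^6) = 1.53×10^23 and log Q = 23.185.
E = E° − (0.0615/n)·log Q = +0.947 − (0.0615/6)(23.185) = +0.709 V.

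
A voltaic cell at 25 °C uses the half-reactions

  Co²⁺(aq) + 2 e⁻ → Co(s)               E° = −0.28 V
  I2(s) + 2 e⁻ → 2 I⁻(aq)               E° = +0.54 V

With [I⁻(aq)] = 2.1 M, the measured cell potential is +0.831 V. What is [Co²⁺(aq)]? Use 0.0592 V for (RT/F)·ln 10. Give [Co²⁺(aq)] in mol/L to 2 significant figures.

0.096 M

With I₂/I⁻ at the cathode and Co²⁺/Co at the anode, E°cell = +0.54 − (−0.28) = +0.82 V (n = 2).
From the Nernst equation, log Q = n(E° − E)/0.0592 = 2·(+0.82 − (+0.831))/0.0592 = −0.372.
Balancing electrons gives I2(s) + Co(s) → 2 I⁻(aq) + Co²⁺(aq); thus Q = [I⁻(aq)]^2·[Co²⁺(aq)].
Isolating [Co²⁺(aq)] in Q = 10^{−0.372} yields log [Co²⁺(aq)] = −1.016, i.e. 0.096 M.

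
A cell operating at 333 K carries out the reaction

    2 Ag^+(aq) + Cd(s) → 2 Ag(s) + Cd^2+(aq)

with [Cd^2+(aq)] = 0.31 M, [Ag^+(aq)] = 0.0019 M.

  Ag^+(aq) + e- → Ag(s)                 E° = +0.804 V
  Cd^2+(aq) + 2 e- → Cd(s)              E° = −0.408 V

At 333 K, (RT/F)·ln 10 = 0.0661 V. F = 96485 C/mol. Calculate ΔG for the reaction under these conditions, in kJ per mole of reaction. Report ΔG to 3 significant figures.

−202 kJ/mol

E°cell = +0.804 − (−0.408) = +1.212 V; the balanced reaction transfers n = 2 electrons.
Here Q = [Cd^2+(aq)] / [Ag^+(aq)]^2 = 8.59×10^4 (log Q = 4.934), giving E = +1.212 − (0.0661/2)·(4.934) = +1.0489 V.
Finally ΔG = −nFE = −(2)(96485 C/mol)(+1.0489 V) = −202 kJ/mol.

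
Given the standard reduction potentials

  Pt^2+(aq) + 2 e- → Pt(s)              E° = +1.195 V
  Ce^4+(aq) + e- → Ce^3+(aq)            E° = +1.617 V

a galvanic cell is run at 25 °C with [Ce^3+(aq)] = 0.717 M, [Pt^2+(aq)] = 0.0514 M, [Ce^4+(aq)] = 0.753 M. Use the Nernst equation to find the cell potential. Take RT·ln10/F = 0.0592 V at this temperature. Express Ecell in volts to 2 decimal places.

+0.46 V

Ce⁴⁺/Ce³⁺ is reduced (cathode, E° = +1.617 V) and Pt²⁺/Pt is oxidized (anode).
The standard potential is +1.617 − (+1.195) = +0.422 V and the balanced reaction transfers n = 2 electrons.
The balanced reaction is 2 Ce^4+(aq) + Pt(s) → 2 Ce^3+(aq) + Pt^2+(aq), so Q = ([Ce^3+(aq)]^2·[Pt^2+(aq)]) / [Ce^4+(aq)]^2 = 0.0466 and log Q = −1.332.
Applying E = E° − (RT ln10/nF)·log Q gives +0.422 − (0.0592/2)(−1.332) = +0.46 V.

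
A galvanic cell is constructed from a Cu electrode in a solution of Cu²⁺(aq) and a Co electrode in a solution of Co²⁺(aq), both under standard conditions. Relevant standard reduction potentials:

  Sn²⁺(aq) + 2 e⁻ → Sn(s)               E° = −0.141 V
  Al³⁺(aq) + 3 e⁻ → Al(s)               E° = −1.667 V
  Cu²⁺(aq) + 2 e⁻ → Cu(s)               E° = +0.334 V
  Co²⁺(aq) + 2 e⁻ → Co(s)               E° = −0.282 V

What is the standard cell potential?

+0.616 V

Of the two couples in this cell, the one with the more positive reduction potential is reduced at the cathode: here that is Cu²⁺/Cu (+0.334 V); Co²⁺/Co (−0.282 V) is the anode.
E°cell = E°(cathode) − E°(anode) = +0.334 − (−0.282) = +0.616 V.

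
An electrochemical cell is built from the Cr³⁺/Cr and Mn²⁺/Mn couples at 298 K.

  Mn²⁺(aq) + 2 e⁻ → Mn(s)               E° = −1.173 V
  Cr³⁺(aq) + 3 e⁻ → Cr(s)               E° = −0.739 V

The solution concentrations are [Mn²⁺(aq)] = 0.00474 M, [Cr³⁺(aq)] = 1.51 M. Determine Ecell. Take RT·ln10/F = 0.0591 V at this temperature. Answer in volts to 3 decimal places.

Since E°(Cr³⁺/Cr) > E°(Mn²⁺/Mn), Cr³⁺/Cr serves as the cathode.
E°cell = E°cat − E°an = −0.739 − (−1.173) = +0.434 V; n = 6.
Balancing gives 2 Cr³⁺(aq) + 3 Mn(s) → 2 Cr(s) + 3 Mn²⁺(aq); hence Q = [Mn²⁺(aq)]^3 / [Cr³⁺(aq)]^2 = 4.67×10^−8 (log Q = −7.331).
By the Nernst equation, E = +0.434 − (0.0591/6)·(−7.331) = +0.506 V.

+0.506 V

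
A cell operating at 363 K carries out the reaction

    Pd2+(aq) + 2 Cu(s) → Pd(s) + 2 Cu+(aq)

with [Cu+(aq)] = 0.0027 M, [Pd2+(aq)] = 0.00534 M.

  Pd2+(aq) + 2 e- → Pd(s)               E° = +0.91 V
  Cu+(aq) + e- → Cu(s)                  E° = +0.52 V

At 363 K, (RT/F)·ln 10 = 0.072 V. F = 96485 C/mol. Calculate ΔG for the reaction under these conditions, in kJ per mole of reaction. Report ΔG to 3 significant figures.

−95.2 kJ/mol

E°cell = +0.91 − (+0.52) = +0.39 V; the balanced reaction transfers n = 2 electrons.
Q = [Cu+(aq)]^2 / [Pd2+(aq)] = 0.00137, so log Q = −2.865 and E = +0.39 − (0.072/2)(−2.865) = +0.4931 V.
ΔG = −nFE = −(2)(96485)(+0.4931) J/mol = −95.2 kJ/mol.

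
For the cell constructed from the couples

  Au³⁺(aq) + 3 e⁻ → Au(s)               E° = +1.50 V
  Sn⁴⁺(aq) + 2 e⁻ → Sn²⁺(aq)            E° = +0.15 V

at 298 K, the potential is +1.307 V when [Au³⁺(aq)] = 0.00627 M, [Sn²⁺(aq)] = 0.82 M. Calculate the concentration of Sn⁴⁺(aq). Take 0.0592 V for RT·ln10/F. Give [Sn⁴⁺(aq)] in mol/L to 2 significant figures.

0.79 M

Au³⁺/Au is the cathode (higher E°); E°cell = +1.50 − (+0.15) = +1.35 V with n = 6.
Rearranging E = E° − (0.0592/n)·log Q gives log Q = 6(+1.35 − (+1.307))/0.0592 = 4.358.
Balancing electrons gives 2 Au³⁺(aq) + 3 Sn²⁺(aq) → 2 Au(s) + 3 Sn⁴⁺(aq); thus Q = [Sn⁴⁺(aq)]^3 / ([Au³⁺(aq)]^2·[Sn²⁺(aq)]^3).
Substituting the known concentrations and solving, log [Sn⁴⁺(aq)] = −0.102 and [Sn⁴⁺(aq)] = 0.79 M.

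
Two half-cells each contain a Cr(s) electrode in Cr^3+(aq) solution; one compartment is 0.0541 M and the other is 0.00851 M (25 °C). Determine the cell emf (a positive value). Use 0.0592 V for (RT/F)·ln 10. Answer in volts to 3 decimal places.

For a concentration cell E°cell = 0, since both electrodes use the same couple.
The compartment with the higher Cr^3+(aq) concentration (0.0541 M) acts as the cathode; ions are reduced there and produced at the dilute (0.00851 M) anode.
With n = 3, Ecell = −(0.0592/3)·log([dilute]/[conc]) = −(0.0592/3)·log(0.00851/0.0541) = +0.016 V.

0.016 V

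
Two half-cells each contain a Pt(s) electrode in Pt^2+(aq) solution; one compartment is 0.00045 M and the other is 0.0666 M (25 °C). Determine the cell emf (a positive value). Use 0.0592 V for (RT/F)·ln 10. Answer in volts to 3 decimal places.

0.064 V

For a concentration cell E°cell = 0, since both electrodes use the same couple.
The compartment with the higher Pt^2+(aq) concentration (0.0666 M) acts as the cathode; ions are reduced there and produced at the dilute (0.00045 M) anode.
With n = 2, Ecell = −(0.0592/2)·log([dilute]/[conc]) = −(0.0592/2)·log(0.00045/0.0666) = +0.064 V.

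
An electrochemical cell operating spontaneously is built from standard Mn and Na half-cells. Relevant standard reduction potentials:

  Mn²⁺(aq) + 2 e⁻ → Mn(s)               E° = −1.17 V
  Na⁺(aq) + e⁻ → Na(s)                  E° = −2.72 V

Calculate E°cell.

The Mn²⁺/Mn couple has the higher E°, so Mn ion is reduced (cathode) and Na is oxidized (anode).
E°cell = E°(cathode) − E°(anode) = −1.17 − (−2.72) = +1.55 V.

+1.55 V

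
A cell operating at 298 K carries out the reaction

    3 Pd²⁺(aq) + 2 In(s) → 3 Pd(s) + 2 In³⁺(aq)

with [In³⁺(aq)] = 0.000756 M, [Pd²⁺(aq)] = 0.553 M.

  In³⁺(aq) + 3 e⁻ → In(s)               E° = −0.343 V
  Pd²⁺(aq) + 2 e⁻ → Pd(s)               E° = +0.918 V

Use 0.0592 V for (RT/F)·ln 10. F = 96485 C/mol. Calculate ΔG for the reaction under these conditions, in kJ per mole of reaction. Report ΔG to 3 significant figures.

−761 kJ/mol

The standard cell potential is +0.918 − (−0.343) = +1.261 V, with n = 6 electrons in the balanced equation.
Here Q = [In³⁺(aq)]^2 / [Pd²⁺(aq)]^3 = 3.38×10^−6 (log Q = −5.471), giving E = +1.261 − (0.0592/6)·(−5.471) = +1.3150 V.
ΔG = −nFE = −(6)(96485)(+1.3150) J/mol = −761 kJ/mol.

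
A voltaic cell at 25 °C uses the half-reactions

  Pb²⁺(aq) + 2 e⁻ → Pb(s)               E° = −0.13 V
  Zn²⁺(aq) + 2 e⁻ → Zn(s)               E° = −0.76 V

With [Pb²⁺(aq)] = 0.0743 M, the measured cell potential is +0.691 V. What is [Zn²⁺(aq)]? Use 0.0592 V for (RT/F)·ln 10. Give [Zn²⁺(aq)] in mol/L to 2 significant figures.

The Pb²⁺/Pb couple has the larger reduction potential, so it is the cathode: E°cell = −0.13 − (−0.76) = +0.63 V and n = 2.
Since E = E° − (0.0592/n)·log Q, log Q = n(E° − E)/0.0592 = −2.061.
Balancing electrons gives Pb²⁺(aq) + Zn(s) → Pb(s) + Zn²⁺(aq); thus Q = [Zn²⁺(aq)] / [Pb²⁺(aq)].
Substituting the known concentrations and solving, log [Zn²⁺(aq)] = −3.190 and [Zn²⁺(aq)] = 0.00065 M.

0.00065 M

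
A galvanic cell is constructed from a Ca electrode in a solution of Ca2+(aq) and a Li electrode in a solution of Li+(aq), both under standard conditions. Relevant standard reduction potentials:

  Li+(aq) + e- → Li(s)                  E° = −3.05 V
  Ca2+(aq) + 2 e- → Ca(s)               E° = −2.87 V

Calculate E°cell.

The Ca²⁺/Ca couple has the higher E°, so Ca ion is reduced (cathode) and Li is oxidized (anode).
E°cell = E°(cathode) − E°(anode) = −2.87 − (−3.05) = +0.18 V.

+0.18 V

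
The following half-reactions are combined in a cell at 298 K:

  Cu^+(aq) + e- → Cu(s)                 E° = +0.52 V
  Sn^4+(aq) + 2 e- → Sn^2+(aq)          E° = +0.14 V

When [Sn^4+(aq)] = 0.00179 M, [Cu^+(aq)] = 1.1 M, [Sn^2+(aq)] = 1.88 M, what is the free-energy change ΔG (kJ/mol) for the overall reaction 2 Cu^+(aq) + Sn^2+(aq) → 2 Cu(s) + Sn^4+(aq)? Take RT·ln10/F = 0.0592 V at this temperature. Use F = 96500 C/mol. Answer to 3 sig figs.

With Cu⁺/Cu reduced at the cathode, E°cell = +0.52 − (+0.14) = +0.38 V and n = 2.
The reaction quotient is [Sn^4+(aq)] / ([Cu^+(aq)]^2·[Sn^2+(aq)]) = 0.000787; by Nernst, E = +0.38 − (0.0592/2)(−3.104) = +0.4719 V.
Then ΔG = −nFE = −2 × 96500 × +0.4719 J/mol = −91.1 kJ/mol.

−91.1 kJ/mol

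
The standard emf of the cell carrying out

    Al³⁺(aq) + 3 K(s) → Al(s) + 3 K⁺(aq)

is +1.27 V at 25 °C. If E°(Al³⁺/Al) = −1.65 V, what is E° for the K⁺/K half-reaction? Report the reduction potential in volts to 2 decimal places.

In the reaction as written the Al³⁺/Al couple is reduced (cathode) and K⁺/K is oxidized (anode), so E°cell = E°(Al³⁺/Al) − E°(K⁺/K).
E°(K⁺/K) = E°(cathode) − E°cell = −1.65 − (+1.27) = −2.92 V.

−2.92 V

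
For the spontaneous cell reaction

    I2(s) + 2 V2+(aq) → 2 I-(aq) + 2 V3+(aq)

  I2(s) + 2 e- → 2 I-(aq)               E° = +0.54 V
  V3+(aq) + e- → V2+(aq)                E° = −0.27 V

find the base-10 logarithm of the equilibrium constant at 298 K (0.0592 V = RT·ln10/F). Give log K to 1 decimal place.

log K = 27.4

The I₂/I⁻ couple is reduced (cathode); E°cell = +0.54 − (−0.27) = +0.81 V with n = 2.
At equilibrium E = 0, so log K = nE°cell / 0.0592 = (2)(+0.81) / 0.0592 = 27.4.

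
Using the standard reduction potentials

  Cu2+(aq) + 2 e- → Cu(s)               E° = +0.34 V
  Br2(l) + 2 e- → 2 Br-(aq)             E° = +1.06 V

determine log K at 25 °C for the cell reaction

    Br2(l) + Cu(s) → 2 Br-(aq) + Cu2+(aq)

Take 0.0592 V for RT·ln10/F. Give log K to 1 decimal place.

log K = 24.3

The Br₂/Br⁻ couple is reduced (cathode); E°cell = +1.06 − (+0.34) = +0.72 V with n = 2.
At equilibrium E = 0, so log K = nE°cell / 0.0592 = (2)(+0.72) / 0.0592 = 24.3.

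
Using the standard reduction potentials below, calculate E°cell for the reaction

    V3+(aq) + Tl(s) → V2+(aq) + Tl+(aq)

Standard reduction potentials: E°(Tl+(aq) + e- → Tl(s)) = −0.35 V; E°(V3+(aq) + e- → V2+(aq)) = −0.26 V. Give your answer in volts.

+0.09 V

In the reaction as written, V3+(aq) is reduced (cathode) and Tl+(aq) is produced by oxidation at the anode.
E°cell = E°(cathode) − E°(anode) = −0.26 − (−0.35) = +0.09 V.
The positive value indicates the reaction is spontaneous as written.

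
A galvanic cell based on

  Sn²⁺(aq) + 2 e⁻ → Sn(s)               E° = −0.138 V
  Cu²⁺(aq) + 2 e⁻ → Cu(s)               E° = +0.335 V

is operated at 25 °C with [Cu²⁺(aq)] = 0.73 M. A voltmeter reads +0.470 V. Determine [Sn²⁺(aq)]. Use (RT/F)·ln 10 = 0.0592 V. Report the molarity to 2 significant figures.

0.92 M

Cu²⁺/Cu is the cathode (higher E°); E°cell = +0.335 − (−0.138) = +0.473 V with n = 2.
Rearranging E = E° − (0.0592/n)·log Q gives log Q = 2(+0.473 − (+0.470))/0.0592 = 0.101.
For Cu²⁺(aq) + Sn(s) → Cu(s) + Sn²⁺(aq), the reaction quotient is Q = [Sn²⁺(aq)] / [Cu²⁺(aq)].
Solving for the unknown gives log [Sn²⁺(aq)] = −0.036, so [Sn²⁺(aq)] ≈ 0.92 M.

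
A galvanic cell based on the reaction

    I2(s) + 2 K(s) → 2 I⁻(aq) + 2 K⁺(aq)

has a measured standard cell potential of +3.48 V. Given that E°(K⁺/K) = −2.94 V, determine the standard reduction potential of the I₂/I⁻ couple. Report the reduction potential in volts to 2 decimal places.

In the reaction as written the I₂/I⁻ couple is reduced (cathode) and K⁺/K is oxidized (anode), so E°cell = E°(I₂/I⁻) − E°(K⁺/K).
E°(I₂/I⁻) = E°cell + E°(anode) = +3.48 + (−2.94) = +0.54 V.

+0.54 V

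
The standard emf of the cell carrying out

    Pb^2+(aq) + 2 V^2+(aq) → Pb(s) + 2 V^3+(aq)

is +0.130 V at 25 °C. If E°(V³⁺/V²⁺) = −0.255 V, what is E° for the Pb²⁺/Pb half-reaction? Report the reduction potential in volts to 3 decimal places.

In the reaction as written the Pb²⁺/Pb couple is reduced (cathode) and V³⁺/V²⁺ is oxidized (anode), so E°cell = E°(Pb²⁺/Pb) − E°(V³⁺/V²⁺).
E°(Pb²⁺/Pb) = E°cell + E°(anode) = +0.130 + (−0.255) = −0.125 V.

−0.125 V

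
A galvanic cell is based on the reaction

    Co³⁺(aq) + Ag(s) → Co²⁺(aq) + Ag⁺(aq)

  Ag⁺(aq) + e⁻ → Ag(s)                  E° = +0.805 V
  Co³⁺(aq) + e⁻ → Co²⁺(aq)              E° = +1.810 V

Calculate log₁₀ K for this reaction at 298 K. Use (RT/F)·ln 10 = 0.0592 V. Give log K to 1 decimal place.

The Co³⁺/Co²⁺ couple is reduced (cathode); E°cell = +1.810 − (+0.805) = +1.005 V with n = 1.
At equilibrium E = 0, so log K = nE°cell / 0.0592 = (1)(+1.005) / 0.0592 = 17.0.

log K = 17.0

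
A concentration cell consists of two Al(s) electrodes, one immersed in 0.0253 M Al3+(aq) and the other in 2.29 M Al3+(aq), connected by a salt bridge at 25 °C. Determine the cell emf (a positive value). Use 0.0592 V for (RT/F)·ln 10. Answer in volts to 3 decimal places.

0.039 V

For a concentration cell E°cell = 0, since both electrodes use the same couple.
The compartment with the higher Al3+(aq) concentration (2.29 M) acts as the cathode; ions are reduced there and produced at the dilute (0.0253 M) anode.
With n = 3, Ecell = −(0.0592/3)·log([dilute]/[conc]) = −(0.0592/3)·log(0.0253/2.29) = +0.039 V.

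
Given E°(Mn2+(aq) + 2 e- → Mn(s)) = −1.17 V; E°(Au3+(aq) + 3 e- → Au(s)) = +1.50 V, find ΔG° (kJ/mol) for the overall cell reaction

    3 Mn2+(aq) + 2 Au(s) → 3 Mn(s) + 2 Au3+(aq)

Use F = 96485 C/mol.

+1546 kJ/mol

In the reaction as written Mn2+(aq) is reduced, so the Mn²⁺/Mn couple is the cathode and Au³⁺/Au is the anode.
E°cell = −1.17 − (+1.50) = −2.67 V; balancing electrons gives n = 6.
ΔG° = −nFE°cell = −(6)(96485)(−2.67) J/mol = +1546 kJ/mol.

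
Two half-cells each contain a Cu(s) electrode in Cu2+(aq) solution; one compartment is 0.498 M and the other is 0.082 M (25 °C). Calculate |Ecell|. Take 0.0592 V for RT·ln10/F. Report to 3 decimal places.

For a concentration cell E°cell = 0, since both electrodes use the same couple.
The compartment with the higher Cu2+(aq) concentration (0.498 M) acts as the cathode; ions are reduced there and produced at the dilute (0.082 M) anode.
With n = 2, Ecell = −(0.0592/2)·log([dilute]/[conc]) = −(0.0592/2)·log(0.082/0.498) = +0.023 V.

0.023 V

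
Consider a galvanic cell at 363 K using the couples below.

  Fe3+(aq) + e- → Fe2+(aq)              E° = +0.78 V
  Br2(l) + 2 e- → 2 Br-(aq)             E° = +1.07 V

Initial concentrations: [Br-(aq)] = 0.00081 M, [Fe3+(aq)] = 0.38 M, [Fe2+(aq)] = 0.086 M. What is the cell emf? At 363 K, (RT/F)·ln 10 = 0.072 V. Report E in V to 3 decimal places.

+0.466 V

Since E°(Br₂/Br⁻) > E°(Fe³⁺/Fe²⁺), Br₂/Br⁻ serves as the cathode.
E°cell = +1.07 − (+0.78) = +0.29 V, with n = 2 electrons transferred.
Balancing gives Br2(l) + 2 Fe2+(aq) → 2 Br-(aq) + 2 Fe3+(aq); hence Q = ([Br-(aq)]^2·[Fe3+(aq)]^2) / [Fe2+(aq)]^2 = 1.28×10^−5 (log Q = −4.892).
Applying E = E° − (RT ln10/nF)·log Q gives +0.29 − (0.072/2)(−4.892) = +0.466 V.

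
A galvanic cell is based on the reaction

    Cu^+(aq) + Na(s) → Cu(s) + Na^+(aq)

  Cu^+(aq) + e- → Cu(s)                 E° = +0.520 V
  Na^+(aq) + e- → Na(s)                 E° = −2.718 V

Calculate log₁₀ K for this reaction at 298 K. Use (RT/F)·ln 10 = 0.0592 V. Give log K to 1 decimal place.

log K = 54.7

The Cu⁺/Cu couple is reduced (cathode); E°cell = +0.520 − (−2.718) = +3.238 V with n = 1.
At equilibrium E = 0, so log K = nE°cell / 0.0592 = (1)(+3.238) / 0.0592 = 54.7.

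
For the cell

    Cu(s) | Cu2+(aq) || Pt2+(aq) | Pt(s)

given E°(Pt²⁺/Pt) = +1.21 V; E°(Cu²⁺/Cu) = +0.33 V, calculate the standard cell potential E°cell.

By convention the left-hand electrode in cell notation is the anode (oxidation) and the right-hand electrode is the cathode (reduction).
E°cell = E°(right) − E°(left) = +1.21 − (+0.33) = +0.88 V.

+0.88 V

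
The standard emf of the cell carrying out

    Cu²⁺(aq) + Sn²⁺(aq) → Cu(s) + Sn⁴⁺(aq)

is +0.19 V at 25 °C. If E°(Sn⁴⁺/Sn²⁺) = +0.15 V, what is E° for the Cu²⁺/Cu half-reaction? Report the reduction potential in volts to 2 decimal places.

+0.34 V

In the reaction as written the Cu²⁺/Cu couple is reduced (cathode) and Sn⁴⁺/Sn²⁺ is oxidized (anode), so E°cell = E°(Cu²⁺/Cu) − E°(Sn⁴⁺/Sn²⁺).
E°(Cu²⁺/Cu) = E°cell + E°(anode) = +0.19 + (+0.15) = +0.34 V.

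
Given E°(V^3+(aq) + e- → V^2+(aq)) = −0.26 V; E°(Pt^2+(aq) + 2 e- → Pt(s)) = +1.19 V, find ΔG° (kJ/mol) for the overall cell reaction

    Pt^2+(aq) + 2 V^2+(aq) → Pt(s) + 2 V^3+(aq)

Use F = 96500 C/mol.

In the reaction as written Pt^2+(aq) is reduced, so the Pt²⁺/Pt couple is the cathode and V³⁺/V²⁺ is the anode.
E°cell = +1.19 − (−0.26) = +1.45 V; balancing electrons gives n = 2.
ΔG° = −nFE°cell = −(2)(96500)(+1.45) J/mol = −280 kJ/mol.

−280 kJ/mol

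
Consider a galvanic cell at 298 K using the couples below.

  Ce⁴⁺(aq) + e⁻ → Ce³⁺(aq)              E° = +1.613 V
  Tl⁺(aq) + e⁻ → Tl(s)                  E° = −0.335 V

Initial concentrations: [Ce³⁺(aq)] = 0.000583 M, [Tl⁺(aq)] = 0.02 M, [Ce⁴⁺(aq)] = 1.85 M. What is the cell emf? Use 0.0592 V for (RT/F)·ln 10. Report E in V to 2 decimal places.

+2.26 V

Ce⁴⁺/Ce³⁺ is reduced (cathode, E° = +1.613 V) and Tl⁺/Tl is oxidized (anode).
E°cell = E°cat − E°an = +1.613 − (−0.335) = +1.948 V; n = 1.
Balancing gives Ce⁴⁺(aq) + Tl(s) → Ce³⁺(aq) + Tl⁺(aq); hence Q = ([Ce³⁺(aq)]·[Tl⁺(aq)]) / [Ce⁴⁺(aq)] = 6.3×10^−6 (log Q = −5.200).
Applying E = E° − (RT ln10/nF)·log Q gives +1.948 − (0.0592/1)(−5.200) = +2.26 V.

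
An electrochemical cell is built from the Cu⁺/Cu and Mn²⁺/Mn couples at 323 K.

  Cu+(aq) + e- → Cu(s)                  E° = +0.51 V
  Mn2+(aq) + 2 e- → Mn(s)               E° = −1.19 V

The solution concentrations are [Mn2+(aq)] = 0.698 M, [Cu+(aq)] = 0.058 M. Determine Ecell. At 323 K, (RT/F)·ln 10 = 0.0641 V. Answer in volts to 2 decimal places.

Since E°(Cu⁺/Cu) > E°(Mn²⁺/Mn), Cu⁺/Cu serves as the cathode.
The standard potential is +0.51 − (−1.19) = +1.70 V and the balanced reaction transfers n = 2 electrons.
The balanced reaction is 2 Cu+(aq) + Mn(s) → 2 Cu(s) + Mn2+(aq), so Q = [Mn2+(aq)] / [Cu+(aq)]^2 = 207 and log Q = 2.317.
By the Nernst equation, E = +1.70 − (0.0641/2)·(2.317) = +1.63 V.

+1.63 V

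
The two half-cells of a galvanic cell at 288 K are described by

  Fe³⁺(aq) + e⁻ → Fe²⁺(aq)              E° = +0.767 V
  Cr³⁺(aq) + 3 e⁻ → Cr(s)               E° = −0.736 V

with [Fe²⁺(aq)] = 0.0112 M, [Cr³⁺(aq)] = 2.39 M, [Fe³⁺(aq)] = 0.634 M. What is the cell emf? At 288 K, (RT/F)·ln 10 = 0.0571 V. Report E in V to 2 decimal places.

+1.60 V

Since E°(Fe³⁺/Fe²⁺) > E°(Cr³⁺/Cr), Fe³⁺/Fe²⁺ serves as the cathode.
E°cell = +0.767 − (−0.736) = +1.503 V, with n = 3 electrons transferred.
The balanced reaction is 3 Fe³⁺(aq) + Cr(s) → 3 Fe²⁺(aq) + Cr³⁺(aq), so Q = ([Fe²⁺(aq)]^3·[Cr³⁺(aq)]) / [Fe³⁺(aq)]^3 = 1.32×10^−5 and log Q = −4.880.
E = E° − (0.0571/n)·log Q = +1.503 − (0.0571/3)(−4.880) = +1.60 V.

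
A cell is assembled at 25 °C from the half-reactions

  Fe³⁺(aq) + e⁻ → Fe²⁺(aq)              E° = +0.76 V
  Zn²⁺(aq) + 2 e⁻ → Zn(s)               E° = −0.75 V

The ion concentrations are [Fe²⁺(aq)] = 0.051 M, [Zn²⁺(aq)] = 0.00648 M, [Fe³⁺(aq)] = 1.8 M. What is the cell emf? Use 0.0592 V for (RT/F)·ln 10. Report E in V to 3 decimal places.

The Fe³⁺/Fe²⁺ couple has the more positive E°, so it is the cathode; Zn²⁺/Zn is the anode.
E°cell = +0.76 − (−0.75) = +1.51 V, with n = 2 electrons transferred.
For the overall reaction 2 Fe³⁺(aq) + Zn(s) → 2 Fe²⁺(aq) + Zn²⁺(aq), Q = ([Fe²⁺(aq)]^2·[Zn²⁺(aq)]) / [Fe³⁺(aq)]^2 = 5.2×10^−6, giving log Q = −5.284.
By the Nernst equation, E = +1.51 − (0.0592/2)·(−5.284) = +1.666 V.

+1.666 V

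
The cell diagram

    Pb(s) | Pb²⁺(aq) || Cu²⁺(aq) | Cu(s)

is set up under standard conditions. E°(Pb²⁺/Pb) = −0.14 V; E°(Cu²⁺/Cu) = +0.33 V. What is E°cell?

By convention the left-hand electrode in cell notation is the anode (oxidation) and the right-hand electrode is the cathode (reduction).
E°cell = E°(right) − E°(left) = +0.33 − (−0.14) = +0.47 V.

+0.47 V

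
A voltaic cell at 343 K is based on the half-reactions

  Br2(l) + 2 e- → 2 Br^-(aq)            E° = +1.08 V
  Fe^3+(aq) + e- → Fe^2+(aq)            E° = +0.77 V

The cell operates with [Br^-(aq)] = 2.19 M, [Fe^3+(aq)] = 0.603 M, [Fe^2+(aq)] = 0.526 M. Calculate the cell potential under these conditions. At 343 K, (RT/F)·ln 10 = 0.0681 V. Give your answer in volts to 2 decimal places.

Br₂/Br⁻ is reduced (cathode, E° = +1.08 V) and Fe³⁺/Fe²⁺ is oxidized (anode).
The standard potential is +1.08 − (+0.77) = +0.31 V and the balanced reaction transfers n = 2 electrons.
The balanced reaction is Br2(l) + 2 Fe^2+(aq) → 2 Br^-(aq) + 2 Fe^3+(aq), so Q = ([Br^-(aq)]^2·[Fe^3+(aq)]^2) / [Fe^2+(aq)]^2 = 6.3 and log Q = 0.800.
By the Nernst equation, E = +0.31 − (0.0681/2)·(0.800) = +0.28 V.

+0.28 V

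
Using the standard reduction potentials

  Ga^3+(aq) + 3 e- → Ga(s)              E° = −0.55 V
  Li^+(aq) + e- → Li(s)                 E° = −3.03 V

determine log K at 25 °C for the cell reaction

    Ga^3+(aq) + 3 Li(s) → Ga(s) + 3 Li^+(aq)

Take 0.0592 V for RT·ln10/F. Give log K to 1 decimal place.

The Ga³⁺/Ga couple is reduced (cathode); E°cell = −0.55 − (−3.03) = +2.48 V with n = 3.
At equilibrium E = 0, so log K = nE°cell / 0.0592 = (3)(+2.48) / 0.0592 = 125.7.

log K = 125.7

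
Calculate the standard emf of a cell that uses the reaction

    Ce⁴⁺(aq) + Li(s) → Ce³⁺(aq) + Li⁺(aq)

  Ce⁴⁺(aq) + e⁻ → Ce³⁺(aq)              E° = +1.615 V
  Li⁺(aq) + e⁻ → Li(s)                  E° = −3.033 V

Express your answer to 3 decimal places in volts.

+4.648 V

Ce⁴⁺(aq) gains electrons, so the Ce⁴⁺/Ce³⁺ couple is the cathode; the Li⁺/Li couple is the anode.
E°cell = E°(cathode) − E°(anode) = +1.615 − (−3.033) = +4.648 V.
The positive value indicates the reaction is spontaneous as written.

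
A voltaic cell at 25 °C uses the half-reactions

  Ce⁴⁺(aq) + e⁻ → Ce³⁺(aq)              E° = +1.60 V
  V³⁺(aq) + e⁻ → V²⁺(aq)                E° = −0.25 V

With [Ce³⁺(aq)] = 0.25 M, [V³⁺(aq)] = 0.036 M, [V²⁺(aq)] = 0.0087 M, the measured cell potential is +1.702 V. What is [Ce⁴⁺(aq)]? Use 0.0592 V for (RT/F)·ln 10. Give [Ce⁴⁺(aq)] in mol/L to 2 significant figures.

The Ce⁴⁺/Ce³⁺ couple has the larger reduction potential, so it is the cathode: E°cell = +1.60 − (−0.25) = +1.85 V and n = 1.
From the Nernst equation, log Q = n(E° − E)/0.0592 = 1·(+1.85 − (+1.702))/0.0592 = 2.500.
For Ce⁴⁺(aq) + V²⁺(aq) → Ce³⁺(aq) + V³⁺(aq), the reaction quotient is Q = ([Ce³⁺(aq)]·[V³⁺(aq)]) / ([Ce⁴⁺(aq)]·[V²⁺(aq)]).
Isolating [Ce⁴⁺(aq)] in Q = 10^{2.500} yields log [Ce⁴⁺(aq)] = −2.485, i.e. 0.0033 M.

0.0033 M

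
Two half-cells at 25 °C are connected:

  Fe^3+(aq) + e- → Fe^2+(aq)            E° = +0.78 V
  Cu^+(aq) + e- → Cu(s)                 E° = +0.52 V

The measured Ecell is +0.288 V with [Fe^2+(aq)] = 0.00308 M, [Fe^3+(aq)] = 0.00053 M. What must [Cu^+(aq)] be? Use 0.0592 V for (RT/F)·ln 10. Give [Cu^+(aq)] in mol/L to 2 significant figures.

0.058 M

Fe³⁺/Fe²⁺ is the cathode (higher E°); E°cell = +0.78 − (+0.52) = +0.26 V with n = 1.
From the Nernst equation, log Q = n(E° − E)/0.0592 = 1·(+0.26 − (+0.288))/0.0592 = −0.473.
For Fe^3+(aq) + Cu(s) → Fe^2+(aq) + Cu^+(aq), the reaction quotient is Q = ([Fe^2+(aq)]·[Cu^+(aq)]) / [Fe^3+(aq)].
Substituting the known concentrations and solving, log [Cu^+(aq)] = −1.237 and [Cu^+(aq)] = 0.058 M.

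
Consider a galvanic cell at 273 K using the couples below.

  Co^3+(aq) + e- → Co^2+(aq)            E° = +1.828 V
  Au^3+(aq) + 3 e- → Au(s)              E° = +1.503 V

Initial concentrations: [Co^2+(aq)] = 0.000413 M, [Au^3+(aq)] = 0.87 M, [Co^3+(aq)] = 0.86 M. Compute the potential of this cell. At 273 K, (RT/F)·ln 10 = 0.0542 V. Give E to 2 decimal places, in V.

Since E°(Co³⁺/Co²⁺) > E°(Au³⁺/Au), Co³⁺/Co²⁺ serves as the cathode.
E°cell = E°cat − E°an = +1.828 − (+1.503) = +0.325 V; n = 3.
The balanced reaction is 3 Co^3+(aq) + Au(s) → 3 Co^2+(aq) + Au^3+(aq), so Q = ([Co^2+(aq)]^3·[Au^3+(aq)]) / [Co^3+(aq)]^3 = 9.64×10^−11 and log Q = −10.016.
Applying E = E° − (RT ln10/nF)·log Q gives +0.325 − (0.0542/3)(−10.016) = +0.51 V.

+0.51 V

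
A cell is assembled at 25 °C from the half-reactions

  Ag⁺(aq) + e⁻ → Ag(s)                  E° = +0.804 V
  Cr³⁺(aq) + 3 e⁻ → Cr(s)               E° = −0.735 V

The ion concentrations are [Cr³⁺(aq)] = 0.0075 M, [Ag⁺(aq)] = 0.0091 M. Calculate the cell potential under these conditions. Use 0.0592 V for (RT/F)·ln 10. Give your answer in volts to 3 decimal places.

The Ag⁺/Ag couple has the more positive E°, so it is the cathode; Cr³⁺/Cr is the anode.
E°cell = +0.804 − (−0.735) = +1.539 V, with n = 3 electrons transferred.
The balanced reaction is 3 Ag⁺(aq) + Cr(s) → 3 Ag(s) + Cr³⁺(aq), so Q = [Cr³⁺(aq)] / [Ag⁺(aq)]^3 = 9.95×10^3 and log Q = 3.998.
By the Nernst equation, E = +1.539 − (0.0592/3)·(3.998) = +1.460 V.

+1.460 V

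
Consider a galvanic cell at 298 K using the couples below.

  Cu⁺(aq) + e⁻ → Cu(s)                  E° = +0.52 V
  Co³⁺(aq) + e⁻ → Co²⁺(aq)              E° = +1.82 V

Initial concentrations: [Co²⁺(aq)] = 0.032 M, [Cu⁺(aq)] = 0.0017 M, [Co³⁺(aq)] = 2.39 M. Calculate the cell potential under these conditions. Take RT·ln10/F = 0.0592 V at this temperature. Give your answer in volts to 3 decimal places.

Since E°(Co³⁺/Co²⁺) > E°(Cu⁺/Cu), Co³⁺/Co²⁺ serves as the cathode.
E°cell = E°cat − E°an = +1.82 − (+0.52) = +1.30 V; n = 1.
Balancing gives Co³⁺(aq) + Cu(s) → Co²⁺(aq) + Cu⁺(aq); hence Q = ([Co²⁺(aq)]·[Cu⁺(aq)]) / [Co³⁺(aq)] = 2.28×10^−5 (log Q = −4.643).
Applying E = E° − (RT ln10/nF)·log Q gives +1.30 − (0.0592/1)(−4.643) = +1.575 V.

+1.575 V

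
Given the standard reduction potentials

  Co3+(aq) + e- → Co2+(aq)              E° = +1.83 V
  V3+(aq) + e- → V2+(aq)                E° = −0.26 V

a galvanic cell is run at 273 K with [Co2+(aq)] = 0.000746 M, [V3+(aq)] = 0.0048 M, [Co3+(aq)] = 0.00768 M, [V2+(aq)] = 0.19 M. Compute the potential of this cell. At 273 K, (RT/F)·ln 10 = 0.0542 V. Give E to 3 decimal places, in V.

Since E°(Co³⁺/Co²⁺) > E°(V³⁺/V²⁺), Co³⁺/Co²⁺ serves as the cathode.
The standard potential is +1.83 − (−0.26) = +2.09 V and the balanced reaction transfers n = 1 electron.
Balancing gives Co3+(aq) + V2+(aq) → Co2+(aq) + V3+(aq); hence Q = ([Co2+(aq)]·[V3+(aq)]) / ([Co3+(aq)]·[V2+(aq)]) = 0.00245 (log Q = −2.610).
Applying E = E° − (RT ln10/nF)·log Q gives +2.09 − (0.0542/1)(−2.610) = +2.231 V.

+2.231 V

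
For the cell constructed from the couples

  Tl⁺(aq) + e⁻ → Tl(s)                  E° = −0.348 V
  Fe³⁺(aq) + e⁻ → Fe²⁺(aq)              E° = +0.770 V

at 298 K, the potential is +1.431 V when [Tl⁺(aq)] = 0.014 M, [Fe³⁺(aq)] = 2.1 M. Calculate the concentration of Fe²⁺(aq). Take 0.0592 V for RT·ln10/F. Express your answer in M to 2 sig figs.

0.00077 M

The Fe³⁺/Fe²⁺ couple has the larger reduction potential, so it is the cathode: E°cell = +0.770 − (−0.348) = +1.118 V and n = 1.
Since E = E° − (0.0592/n)·log Q, log Q = n(E° − E)/0.0592 = −5.287.
Balancing electrons gives Fe³⁺(aq) + Tl(s) → Fe²⁺(aq) + Tl⁺(aq); thus Q = ([Fe²⁺(aq)]·[Tl⁺(aq)]) / [Fe³⁺(aq)].
Solving for the unknown gives log [Fe²⁺(aq)] = −3.111, so [Fe²⁺(aq)] ≈ 0.00077 M.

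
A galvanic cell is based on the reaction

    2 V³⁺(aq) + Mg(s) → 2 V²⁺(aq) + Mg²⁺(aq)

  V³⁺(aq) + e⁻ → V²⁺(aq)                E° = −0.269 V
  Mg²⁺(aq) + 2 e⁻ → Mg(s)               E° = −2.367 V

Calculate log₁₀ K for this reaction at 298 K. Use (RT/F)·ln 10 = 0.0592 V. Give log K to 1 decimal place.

The V³⁺/V²⁺ couple is reduced (cathode); E°cell = −0.269 − (−2.367) = +2.098 V with n = 2.
At equilibrium E = 0, so log K = nE°cell / 0.0592 = (2)(+2.098) / 0.0592 = 70.9.

log K = 70.9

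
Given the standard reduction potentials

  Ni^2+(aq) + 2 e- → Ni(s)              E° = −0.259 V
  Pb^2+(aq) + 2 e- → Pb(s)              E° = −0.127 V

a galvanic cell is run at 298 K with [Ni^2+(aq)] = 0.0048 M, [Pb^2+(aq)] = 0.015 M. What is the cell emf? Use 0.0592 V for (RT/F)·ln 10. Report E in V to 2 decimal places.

+0.15 V

Since E°(Pb²⁺/Pb) > E°(Ni²⁺/Ni), Pb²⁺/Pb serves as the cathode.
The standard potential is −0.127 − (−0.259) = +0.132 V and the balanced reaction transfers n = 2 electrons.
For the overall reaction Pb^2+(aq) + Ni(s) → Pb(s) + Ni^2+(aq), Q = [Ni^2+(aq)] / [Pb^2+(aq)] = 0.32, giving log Q = −0.495.
Applying E = E° − (RT ln10/nF)·log Q gives +0.132 − (0.0592/2)(−0.495) = +0.15 V.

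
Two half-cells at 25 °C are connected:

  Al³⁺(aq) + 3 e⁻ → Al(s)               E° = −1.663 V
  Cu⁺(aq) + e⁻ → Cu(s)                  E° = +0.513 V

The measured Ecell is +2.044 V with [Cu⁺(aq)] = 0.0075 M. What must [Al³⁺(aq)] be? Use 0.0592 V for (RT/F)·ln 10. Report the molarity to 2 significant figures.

Cu⁺/Cu is the cathode (higher E°); E°cell = +0.513 − (−1.663) = +2.176 V with n = 3.
Rearranging E = E° − (0.0592/n)·log Q gives log Q = 3(+2.176 − (+2.044))/0.0592 = 6.689.
For 3 Cu⁺(aq) + Al(s) → 3 Cu(s) + Al³⁺(aq), the reaction quotient is Q = [Al³⁺(aq)] / [Cu⁺(aq)]^3.
Substituting the known concentrations and solving, log [Al³⁺(aq)] = 0.314 and [Al³⁺(aq)] = 2.1 M.

2.1 M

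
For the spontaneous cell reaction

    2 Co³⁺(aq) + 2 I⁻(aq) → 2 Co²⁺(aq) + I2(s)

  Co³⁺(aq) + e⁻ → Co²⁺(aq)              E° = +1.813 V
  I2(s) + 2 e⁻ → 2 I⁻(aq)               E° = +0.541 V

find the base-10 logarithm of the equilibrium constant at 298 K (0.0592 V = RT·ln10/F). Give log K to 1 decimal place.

The Co³⁺/Co²⁺ couple is reduced (cathode); E°cell = +1.813 − (+0.541) = +1.272 V with n = 2.
At equilibrium E = 0, so log K = nE°cell / 0.0592 = (2)(+1.272) / 0.0592 = 43.0.

log K = 43.0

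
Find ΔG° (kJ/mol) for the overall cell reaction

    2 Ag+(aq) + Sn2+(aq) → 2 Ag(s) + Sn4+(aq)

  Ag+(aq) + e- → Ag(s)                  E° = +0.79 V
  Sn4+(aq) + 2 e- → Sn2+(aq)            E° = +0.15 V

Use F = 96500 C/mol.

−124 kJ/mol

In the reaction as written Ag+(aq) is reduced, so the Ag⁺/Ag couple is the cathode and Sn⁴⁺/Sn²⁺ is the anode.
E°cell = +0.79 − (+0.15) = +0.64 V; balancing electrons gives n = 2.
ΔG° = −nFE°cell = −(2)(96500)(+0.64) J/mol = −124 kJ/mol.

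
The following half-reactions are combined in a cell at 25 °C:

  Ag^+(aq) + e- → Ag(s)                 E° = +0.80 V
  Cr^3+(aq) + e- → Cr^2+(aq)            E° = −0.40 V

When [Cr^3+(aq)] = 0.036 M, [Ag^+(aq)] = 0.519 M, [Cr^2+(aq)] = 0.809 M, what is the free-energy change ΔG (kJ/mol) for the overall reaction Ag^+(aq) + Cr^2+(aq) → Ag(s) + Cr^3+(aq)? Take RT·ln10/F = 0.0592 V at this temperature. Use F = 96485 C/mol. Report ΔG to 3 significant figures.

With Ag⁺/Ag reduced at the cathode, E°cell = +0.80 − (−0.40) = +1.20 V and n = 1.
The reaction quotient is [Cr^3+(aq)] / ([Ag^+(aq)]·[Cr^2+(aq)]) = 0.0857; by Nernst, E = +1.20 − (0.0592/1)(−1.067) = +1.2632 V.
Then ΔG = −nFE = −1 × 96485 × +1.2632 J/mol = −122 kJ/mol.

−122 kJ/mol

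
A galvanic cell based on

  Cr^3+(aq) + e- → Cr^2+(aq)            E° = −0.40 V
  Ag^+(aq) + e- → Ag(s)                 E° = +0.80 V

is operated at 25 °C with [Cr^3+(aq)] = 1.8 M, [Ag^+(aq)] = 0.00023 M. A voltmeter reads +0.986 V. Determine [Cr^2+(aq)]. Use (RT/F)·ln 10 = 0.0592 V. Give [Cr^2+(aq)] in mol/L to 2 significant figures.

1.9 M

With Ag⁺/Ag at the cathode and Cr³⁺/Cr²⁺ at the anode, E°cell = +0.80 − (−0.40) = +1.20 V (n = 1).
Rearranging E = E° − (0.0592/n)·log Q gives log Q = 1(+1.20 − (+0.986))/0.0592 = 3.615.
The balanced reaction is Ag^+(aq) + Cr^2+(aq) → Ag(s) + Cr^3+(aq), so Q = [Cr^3+(aq)] / ([Ag^+(aq)]·[Cr^2+(aq)]).
Solving for the unknown gives log [Cr^2+(aq)] = 0.279, so [Cr^2+(aq)] ≈ 1.9 M.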